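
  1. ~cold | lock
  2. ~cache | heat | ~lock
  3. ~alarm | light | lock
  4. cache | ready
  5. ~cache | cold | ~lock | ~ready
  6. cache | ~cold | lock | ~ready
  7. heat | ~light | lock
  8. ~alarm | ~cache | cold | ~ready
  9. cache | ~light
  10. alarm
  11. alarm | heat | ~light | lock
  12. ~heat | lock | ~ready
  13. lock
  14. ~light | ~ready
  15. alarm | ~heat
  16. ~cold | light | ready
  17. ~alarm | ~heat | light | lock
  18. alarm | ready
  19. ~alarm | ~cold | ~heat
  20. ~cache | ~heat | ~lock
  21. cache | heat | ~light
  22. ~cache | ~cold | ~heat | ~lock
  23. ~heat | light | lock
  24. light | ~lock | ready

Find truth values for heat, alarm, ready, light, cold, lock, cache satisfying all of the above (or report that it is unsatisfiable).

heat=F, alarm=T, ready=T, light=F, cold=F, lock=T, cache=F

Unit clause (alarm) forces alarm = True.
Unit clause (lock) forces lock = True.
Set heat = False.
  then (~cache | heat | ~lock) forces cache = False.
  then (cache | ready) forces ready = True.
  then (cache | ~light) forces light = False.
Set cold = False.
All clauses satisfied.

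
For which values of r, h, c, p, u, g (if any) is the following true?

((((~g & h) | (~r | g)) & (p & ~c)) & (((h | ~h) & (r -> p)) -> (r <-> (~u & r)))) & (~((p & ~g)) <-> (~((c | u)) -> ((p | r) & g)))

r=F, h=T, c=F, p=T, u=T, g=T

  (((~g & h) | (~r | g)) & (p & ~c)) & (((h | ~h) & (r -> p)) -> (r <-> (~u & r))) = True
    ((~g & h) | (~r | g)) & (p & ~c) = True
      (~g & h) | (~r | g) = True
        ~g & h = False
          ~g = False
        ~r | g = True
          ~r = True
      p & ~c = True
        ~c = True
    ((h | ~h) & (r -> p)) -> (r <-> (~u & r)) = True
      (h | ~h) & (r -> p) = True
        h | ~h = True
          ~h = False
        r -> p = True
      r <-> (~u & r) = True
        ~u & r = False
          ~u = False
  ~((p & ~g)) <-> (~((c | u)) -> ((p | r) & g)) = True
    ~((p & ~g)) = True
      p & ~g = False
        ~g = False
    ~((c | u)) -> ((p | r) & g) = True
      ~((c | u)) = False
        c | u = True
      (p | r) & g = True
        p | r = True
Both conjuncts True, so the formula holds.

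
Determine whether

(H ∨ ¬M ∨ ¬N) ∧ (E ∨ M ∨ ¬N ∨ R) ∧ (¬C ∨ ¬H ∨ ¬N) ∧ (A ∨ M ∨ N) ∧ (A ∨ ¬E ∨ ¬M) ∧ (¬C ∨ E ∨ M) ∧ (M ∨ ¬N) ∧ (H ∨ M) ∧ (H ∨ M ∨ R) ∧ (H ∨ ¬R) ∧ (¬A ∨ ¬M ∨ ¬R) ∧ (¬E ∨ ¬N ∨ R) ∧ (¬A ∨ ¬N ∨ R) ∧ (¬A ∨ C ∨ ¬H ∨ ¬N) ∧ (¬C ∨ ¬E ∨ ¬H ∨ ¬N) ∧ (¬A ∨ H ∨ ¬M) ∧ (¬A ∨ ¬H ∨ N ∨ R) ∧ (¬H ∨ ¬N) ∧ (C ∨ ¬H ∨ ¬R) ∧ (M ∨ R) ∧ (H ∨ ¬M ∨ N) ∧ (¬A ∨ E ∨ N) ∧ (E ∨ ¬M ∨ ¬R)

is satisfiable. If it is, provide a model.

E: True, R: True, C: True, N: False, M: False, H: True, A: True

Set E = True.
Try R = False:
  (¬E ∨ ¬N ∨ R) forces N = False.
  (M ∨ R) forces M = True.
  (A ∨ ¬E ∨ ¬M) forces A = True.
  (¬A ∨ H ∨ ¬M) forces H = True.
  clause (¬A ∨ ¬H ∨ N ∨ R) is falsified — backtrack.
So R = True.
  then (H ∨ ¬R) forces H = True.
  then (¬H ∨ ¬N) forces N = False.
  then (C ∨ ¬H ∨ ¬R) forces C = True.
Try M = True:
  (A ∨ ¬E ∨ ¬M) forces A = True.
  clause (¬A ∨ ¬M ∨ ¬R) is falsified — backtrack.
So M = False.
  then (A ∨ M ∨ N) forces A = True.
All clauses satisfied.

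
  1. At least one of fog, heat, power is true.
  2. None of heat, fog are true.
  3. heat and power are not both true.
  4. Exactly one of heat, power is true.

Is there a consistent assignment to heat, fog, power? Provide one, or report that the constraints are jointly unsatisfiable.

heat = False; fog = False; power = True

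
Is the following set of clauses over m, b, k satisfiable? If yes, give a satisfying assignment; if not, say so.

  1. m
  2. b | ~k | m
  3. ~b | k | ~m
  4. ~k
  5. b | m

Unit clause (m) forces m = True.
Unit clause (~k) forces k = False.
In (~b | k | ~m) only ~b is left, so b = False.
All clauses satisfied.

m: True, b: False, k: False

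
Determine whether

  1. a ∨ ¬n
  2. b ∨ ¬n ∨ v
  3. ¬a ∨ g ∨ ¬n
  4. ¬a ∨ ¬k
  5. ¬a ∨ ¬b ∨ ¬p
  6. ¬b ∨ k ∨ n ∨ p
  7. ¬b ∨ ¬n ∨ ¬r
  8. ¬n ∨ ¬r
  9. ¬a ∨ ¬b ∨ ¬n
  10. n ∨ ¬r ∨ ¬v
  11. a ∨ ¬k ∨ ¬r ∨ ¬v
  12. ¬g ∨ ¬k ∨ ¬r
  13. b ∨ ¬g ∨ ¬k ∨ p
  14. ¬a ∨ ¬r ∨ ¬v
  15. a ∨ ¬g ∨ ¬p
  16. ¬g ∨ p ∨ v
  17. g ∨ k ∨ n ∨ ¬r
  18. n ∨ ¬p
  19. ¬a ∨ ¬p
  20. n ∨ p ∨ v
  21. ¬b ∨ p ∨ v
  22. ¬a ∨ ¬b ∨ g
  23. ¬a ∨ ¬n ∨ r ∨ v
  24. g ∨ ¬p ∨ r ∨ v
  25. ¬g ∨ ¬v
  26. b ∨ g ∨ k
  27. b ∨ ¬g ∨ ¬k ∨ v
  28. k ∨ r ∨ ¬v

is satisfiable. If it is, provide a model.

Set n = False.
  then (n ∨ ¬p) forces p = False.
  then (n ∨ p ∨ v) forces v = True.
  then (¬g ∨ ¬v) forces g = False.
  then (n ∨ ¬r ∨ ¬v) forces r = False.
  then (k ∨ r ∨ ¬v) forces k = True.
  then (¬a ∨ ¬k) forces a = False.
Set b = False.
All clauses satisfied.

n=F, g=F, r=F, v=T, p=F, k=T, a=F, b=F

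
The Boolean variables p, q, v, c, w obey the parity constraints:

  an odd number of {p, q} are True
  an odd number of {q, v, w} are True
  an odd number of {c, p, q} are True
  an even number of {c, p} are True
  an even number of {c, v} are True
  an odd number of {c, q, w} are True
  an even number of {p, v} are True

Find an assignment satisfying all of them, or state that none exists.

p: False, q: True, v: False, c: False, w: False

{p, q}: 1 true → odd ✓
{q, v, w}: 1 true → odd ✓
{c, p, q}: 1 true → odd ✓
{c, p}: 0 true → even ✓
{c, v}: 0 true → even ✓
{c, q, w}: 1 true → odd ✓
{p, v}: 0 true → even ✓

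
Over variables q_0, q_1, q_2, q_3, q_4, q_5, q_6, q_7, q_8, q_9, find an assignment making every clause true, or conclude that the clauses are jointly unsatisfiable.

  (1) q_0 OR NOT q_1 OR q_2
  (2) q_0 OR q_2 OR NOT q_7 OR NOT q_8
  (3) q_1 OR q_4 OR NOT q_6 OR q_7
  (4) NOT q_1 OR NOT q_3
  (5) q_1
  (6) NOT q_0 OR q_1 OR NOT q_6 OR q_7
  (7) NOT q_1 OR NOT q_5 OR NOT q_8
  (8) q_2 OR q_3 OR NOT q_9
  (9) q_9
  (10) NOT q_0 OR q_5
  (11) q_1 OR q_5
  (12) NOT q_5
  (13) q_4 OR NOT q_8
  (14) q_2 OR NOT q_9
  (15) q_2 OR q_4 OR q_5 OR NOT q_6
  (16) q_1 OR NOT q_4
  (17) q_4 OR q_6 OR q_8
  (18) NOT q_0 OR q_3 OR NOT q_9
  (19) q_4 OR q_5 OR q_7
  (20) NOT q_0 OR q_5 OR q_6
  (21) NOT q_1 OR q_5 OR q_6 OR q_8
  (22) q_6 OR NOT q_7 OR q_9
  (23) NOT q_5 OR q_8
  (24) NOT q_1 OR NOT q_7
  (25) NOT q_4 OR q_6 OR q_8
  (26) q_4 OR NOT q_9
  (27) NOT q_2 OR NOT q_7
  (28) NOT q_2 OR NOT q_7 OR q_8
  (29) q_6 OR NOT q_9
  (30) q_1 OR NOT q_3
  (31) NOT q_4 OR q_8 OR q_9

Unit clause (q_1) forces q_1 = True.
Unit clause (q_9) forces q_9 = True.
Unit clause (NOT q_5) forces q_5 = False.
In (q_2 OR NOT q_9) only q_2 is left, so q_2 = True.
In (NOT q_1 OR NOT q_7) only NOT q_7 is left, so q_7 = False.
In (q_4 OR NOT q_9) only q_4 is left, so q_4 = True.
In (q_6 OR NOT q_9) only q_6 is left, so q_6 = True.
In (NOT q_1 OR NOT q_3) only NOT q_3 is left, so q_3 = False.
In (NOT q_0 OR q_5) only NOT q_0 is left, so q_0 = False.
Set q_8 = True.
All clauses satisfied.

q_0=F; q_1=T; q_2=T; q_3=F; q_4=T; q_5=F; q_6=T; q_7=F; q_8=T; q_9=T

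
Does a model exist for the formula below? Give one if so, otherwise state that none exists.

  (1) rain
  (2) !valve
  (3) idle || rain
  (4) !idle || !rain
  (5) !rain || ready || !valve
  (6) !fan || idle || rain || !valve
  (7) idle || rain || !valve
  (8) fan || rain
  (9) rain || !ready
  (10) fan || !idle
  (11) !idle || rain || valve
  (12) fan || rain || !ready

Unit clause (rain) forces rain = True.
Unit clause (!valve) forces valve = False.
In (!idle || !rain) only !idle is left, so idle = False.
Set ready = True.
Set fan = True.
All clauses satisfied.

idle = False, rain = True, ready = True, valve = False, fan = True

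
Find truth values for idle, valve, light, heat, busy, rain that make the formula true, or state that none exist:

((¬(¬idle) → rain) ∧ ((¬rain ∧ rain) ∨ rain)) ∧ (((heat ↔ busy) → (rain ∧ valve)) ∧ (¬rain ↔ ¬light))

idle = True, valve = False, light = True, heat = True, busy = False, rain = True

  (¬(¬idle) → rain) ∧ ((¬rain ∧ rain) ∨ rain) = True
    ¬(¬idle) → rain = True
      ¬(¬idle) = True
        ¬idle = False
    (¬rain ∧ rain) ∨ rain = True
      ¬rain ∧ rain = False
        ¬rain = False
  ((heat ↔ busy) → (rain ∧ valve)) ∧ (¬rain ↔ ¬light) = True
    (heat ↔ busy) → (rain ∧ valve) = True
      heat ↔ busy = False
      rain ∧ valve = False
    ¬rain ↔ ¬light = True
      ¬rain = False
      ¬light = False
Both conjuncts True, so the formula holds.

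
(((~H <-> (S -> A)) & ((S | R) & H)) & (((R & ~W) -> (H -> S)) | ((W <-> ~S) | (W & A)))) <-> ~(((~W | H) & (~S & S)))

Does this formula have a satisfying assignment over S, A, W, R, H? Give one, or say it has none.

S: True, A: False, W: True, R: True, H: True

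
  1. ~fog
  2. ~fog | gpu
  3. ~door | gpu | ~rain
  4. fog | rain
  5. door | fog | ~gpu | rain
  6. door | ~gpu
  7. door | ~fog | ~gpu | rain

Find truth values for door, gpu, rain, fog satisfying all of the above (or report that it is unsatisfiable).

Unit clause (~fog) forces fog = False.
In (fog | rain) only rain is left, so rain = True.
Set door = True.
  then (~door | gpu | ~rain) forces gpu = True.
Check each clause:
  (~fog): ~fog holds.
  (~fog | gpu): ~fog holds.
  (~door | gpu | ~rain): gpu holds.
  (fog | rain): rain holds.
  (door | fog | ~gpu | rain): door holds.
  (door | ~gpu): door holds.
  (door | ~fog | ~gpu | rain): door holds.
All clauses satisfied.

door = True, gpu = True, rain = True, fog = False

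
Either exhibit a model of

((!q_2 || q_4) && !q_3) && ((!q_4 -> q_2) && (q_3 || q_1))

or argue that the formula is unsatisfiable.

q_1 = True, q_2 = False, q_3 = False, q_4 = True

  (!q_2 || q_4) && !q_3 = True
    !q_2 || q_4 = True
      !q_2 = True
    !q_3 = True
  (!q_4 -> q_2) && (q_3 || q_1) = True
    !q_4 -> q_2 = True
      !q_4 = False
    q_3 || q_1 = True
Both conjuncts True, so the formula holds.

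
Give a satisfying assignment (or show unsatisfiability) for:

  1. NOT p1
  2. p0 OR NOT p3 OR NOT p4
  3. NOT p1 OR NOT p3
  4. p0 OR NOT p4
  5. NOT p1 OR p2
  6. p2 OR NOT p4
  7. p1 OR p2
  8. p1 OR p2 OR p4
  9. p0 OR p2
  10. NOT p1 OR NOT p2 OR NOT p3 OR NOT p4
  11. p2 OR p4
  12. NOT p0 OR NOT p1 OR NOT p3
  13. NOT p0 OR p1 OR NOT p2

p0=F, p1=F, p2=T, p3=F, p4=F

Unit clause (NOT p1) forces p1 = False.
In (p1 OR p2) only p2 is left, so p2 = True.
In (NOT p0 OR p1 OR NOT p2) only NOT p0 is left, so p0 = False.
In (p0 OR NOT p4) only NOT p4 is left, so p4 = False.
Set p3 = False.
All clauses satisfied.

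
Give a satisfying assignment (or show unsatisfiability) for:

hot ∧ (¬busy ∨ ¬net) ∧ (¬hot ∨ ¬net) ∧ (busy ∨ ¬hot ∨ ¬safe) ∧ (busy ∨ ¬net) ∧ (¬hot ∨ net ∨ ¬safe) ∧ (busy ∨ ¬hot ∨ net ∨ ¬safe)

net=F, hot=T, safe=F, busy=F

Unit clause (hot) forces hot = True.
In (¬hot ∨ ¬net) only ¬net is left, so net = False.
In (¬hot ∨ net ∨ ¬safe) only ¬safe is left, so safe = False.
Set busy = False.
Check each clause:
  (hot): hot holds.
  (¬busy ∨ ¬net): ¬busy holds.
  (¬hot ∨ ¬net): ¬net holds.
  (busy ∨ ¬hot ∨ ¬safe): ¬safe holds.
  (busy ∨ ¬net): ¬net holds.
  (¬hot ∨ net ∨ ¬safe): ¬safe holds.
  (busy ∨ ¬hot ∨ net ∨ ¬safe): ¬safe holds.
All clauses satisfied.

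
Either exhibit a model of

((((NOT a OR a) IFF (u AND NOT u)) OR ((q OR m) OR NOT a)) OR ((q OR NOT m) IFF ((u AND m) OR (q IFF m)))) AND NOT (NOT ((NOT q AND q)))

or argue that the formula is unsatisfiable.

Unsatisfiable — no assignment works.

The conjunct NOT (NOT ((NOT q AND q))) is unsatisfiable on its own:
  q=F: evaluates to False.
  q=T: evaluates to False.
So the whole conjunction is unsatisfiable.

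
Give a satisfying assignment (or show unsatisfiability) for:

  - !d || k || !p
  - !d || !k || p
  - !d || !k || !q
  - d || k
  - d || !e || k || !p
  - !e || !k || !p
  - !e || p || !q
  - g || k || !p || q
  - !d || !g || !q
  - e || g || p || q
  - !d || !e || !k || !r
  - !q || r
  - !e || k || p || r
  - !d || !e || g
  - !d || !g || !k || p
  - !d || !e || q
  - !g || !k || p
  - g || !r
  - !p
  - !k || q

Unit clause (!p) forces p = False.
Try g = False:
  (g || !r) forces r = False.
  (!q || r) forces q = False.
  (e || g || p || q) forces e = True.
  (!e || k || p || r) forces k = True.
  clause (!k || q) is falsified — backtrack.
So g = True.
  then (!g || !k || p) forces k = False.
  then (d || k) forces d = True.
  then (!d || !g || !q) forces q = False.
  then (!d || !e || q) forces e = False.
Set r = True.
All clauses satisfied.

g = True, k = False, p = False, r = True, e = False, q = False, d = True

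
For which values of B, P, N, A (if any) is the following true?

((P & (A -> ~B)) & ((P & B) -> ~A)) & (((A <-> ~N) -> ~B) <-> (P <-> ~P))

B=T; P=T; N=T; A=F

  (P & (A -> ~B)) & ((P & B) -> ~A) = True
    P & (A -> ~B) = True
      A -> ~B = True
        ~B = False
    (P & B) -> ~A = True
      P & B = True
      ~A = True
  ((A <-> ~N) -> ~B) <-> (P <-> ~P) = True
    (A <-> ~N) -> ~B = False
      A <-> ~N = True
        ~N = False
      ~B = False
    P <-> ~P = False
      ~P = False
Both conjuncts True, so the formula holds.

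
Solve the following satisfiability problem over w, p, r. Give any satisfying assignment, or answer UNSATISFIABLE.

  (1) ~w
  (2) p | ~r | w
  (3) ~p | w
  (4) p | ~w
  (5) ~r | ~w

Unit clause (~w) forces w = False.
In (~p | w) only ~p is left, so p = False.
In (p | ~r | w) only ~r is left, so r = False.
All clauses satisfied.

w = False, p = False, r = False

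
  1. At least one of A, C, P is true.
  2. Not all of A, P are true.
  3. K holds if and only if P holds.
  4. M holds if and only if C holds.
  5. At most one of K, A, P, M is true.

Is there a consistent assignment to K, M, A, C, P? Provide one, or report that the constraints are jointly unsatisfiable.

K: False, M: False, A: True, C: False, P: False

  (1) {A, C, P}: 1 true — at least one ✓
  (2) {A, P}: 1/2 true — not all ✓
  (3) K=F, P=F — same ✓
  (4) M=F, C=F — same ✓
  (5) {K, A, P, M}: 1 true — at most one ✓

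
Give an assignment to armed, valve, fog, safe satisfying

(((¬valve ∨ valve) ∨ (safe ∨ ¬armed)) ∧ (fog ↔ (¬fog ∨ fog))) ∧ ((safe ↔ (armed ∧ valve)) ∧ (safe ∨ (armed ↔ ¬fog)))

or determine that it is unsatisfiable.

armed = True; valve = True; fog = True; safe = True

  ((¬valve ∨ valve) ∨ (safe ∨ ¬armed)) ∧ (fog ↔ (¬fog ∨ fog)) = True
    (¬valve ∨ valve) ∨ (safe ∨ ¬armed) = True
      ¬valve ∨ valve = True
        ¬valve = False
      safe ∨ ¬armed = True
        ¬armed = False
    fog ↔ (¬fog ∨ fog) = True
      ¬fog ∨ fog = True
        ¬fog = False
  (safe ↔ (armed ∧ valve)) ∧ (safe ∨ (armed ↔ ¬fog)) = True
    safe ↔ (armed ∧ valve) = True
      armed ∧ valve = True
    safe ∨ (armed ↔ ¬fog) = True
      armed ↔ ¬fog = False
        ¬fog = False
Both conjuncts True, so the formula holds.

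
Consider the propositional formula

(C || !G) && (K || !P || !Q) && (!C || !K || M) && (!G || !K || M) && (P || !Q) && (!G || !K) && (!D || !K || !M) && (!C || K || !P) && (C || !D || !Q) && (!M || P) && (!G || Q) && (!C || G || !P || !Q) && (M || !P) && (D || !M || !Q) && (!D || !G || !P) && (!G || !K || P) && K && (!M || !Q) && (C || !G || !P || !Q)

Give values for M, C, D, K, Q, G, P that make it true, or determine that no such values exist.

Unit clause (K) forces K = True.
In (!G || !K) only !G is left, so G = False.
Set M = False.
  then (!C || !K || M) forces C = False.
  then (M || !P) forces P = False.
  then (P || !Q) forces Q = False.
Set D = False.
All clauses satisfied.

M = False; C = False; D = False; K = True; Q = False; G = False; P = False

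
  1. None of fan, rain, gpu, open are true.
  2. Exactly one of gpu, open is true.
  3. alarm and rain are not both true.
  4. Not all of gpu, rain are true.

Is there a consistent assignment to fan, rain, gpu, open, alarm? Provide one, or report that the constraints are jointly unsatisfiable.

Unsatisfiable — no assignment works.

Case rain = True:
  Constraint (1) is violated (rain=T) — contradiction.
Case rain = False:
  (1) forces fan = False.
  (1) forces gpu = False.
  (1) forces open = False.
  Constraint (2) is violated (gpu=F, open=F) — contradiction.
Both cases fail — unsatisfiable.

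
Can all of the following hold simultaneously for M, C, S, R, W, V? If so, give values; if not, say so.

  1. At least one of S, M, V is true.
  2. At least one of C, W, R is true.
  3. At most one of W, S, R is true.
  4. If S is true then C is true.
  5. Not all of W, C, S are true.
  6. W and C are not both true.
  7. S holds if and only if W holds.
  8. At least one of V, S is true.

M = False, C = True, S = False, R = False, W = False, V = True

  (1) {S, M, V}: 1 true — at least one ✓
  (2) {C, W, R}: 1 true — at least one ✓
  (3) {W, S, R}: 0 true — at most one ✓
  (4) S=F ⇒ C: vacuous ✓
  (5) {W, C, S}: 1/3 true — not all ✓
  (6) W=F, C=T — not both ✓
  (7) S=F, W=F — same ✓
  (8) {V, S}: 1 true — at least one ✓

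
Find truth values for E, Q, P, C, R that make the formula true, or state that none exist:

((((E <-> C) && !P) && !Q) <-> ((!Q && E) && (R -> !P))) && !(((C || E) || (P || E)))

E=F; Q=T; P=F; C=F; R=F

  (((E <-> C) && !P) && !Q) <-> ((!Q && E) && (R -> !P)) = True
    ((E <-> C) && !P) && !Q = False
      (E <-> C) && !P = True
        E <-> C = True
        !P = True
      !Q = False
    (!Q && E) && (R -> !P) = False
      !Q && E = False
        !Q = False
      R -> !P = True
        !P = True
  !(((C || E) || (P || E))) = True
    (C || E) || (P || E) = False
      C || E = False
      P || E = False
Both conjuncts True, so the formula holds.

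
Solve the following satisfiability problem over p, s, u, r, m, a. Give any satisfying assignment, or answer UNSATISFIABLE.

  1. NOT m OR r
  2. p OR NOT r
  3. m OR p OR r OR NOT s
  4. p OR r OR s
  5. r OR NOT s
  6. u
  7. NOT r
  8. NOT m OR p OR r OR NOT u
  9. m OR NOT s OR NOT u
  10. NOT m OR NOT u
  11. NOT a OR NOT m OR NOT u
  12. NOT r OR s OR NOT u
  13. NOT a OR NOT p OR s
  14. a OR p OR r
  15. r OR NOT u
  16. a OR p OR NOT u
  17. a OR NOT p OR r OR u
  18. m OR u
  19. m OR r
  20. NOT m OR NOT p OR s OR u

Unsatisfiable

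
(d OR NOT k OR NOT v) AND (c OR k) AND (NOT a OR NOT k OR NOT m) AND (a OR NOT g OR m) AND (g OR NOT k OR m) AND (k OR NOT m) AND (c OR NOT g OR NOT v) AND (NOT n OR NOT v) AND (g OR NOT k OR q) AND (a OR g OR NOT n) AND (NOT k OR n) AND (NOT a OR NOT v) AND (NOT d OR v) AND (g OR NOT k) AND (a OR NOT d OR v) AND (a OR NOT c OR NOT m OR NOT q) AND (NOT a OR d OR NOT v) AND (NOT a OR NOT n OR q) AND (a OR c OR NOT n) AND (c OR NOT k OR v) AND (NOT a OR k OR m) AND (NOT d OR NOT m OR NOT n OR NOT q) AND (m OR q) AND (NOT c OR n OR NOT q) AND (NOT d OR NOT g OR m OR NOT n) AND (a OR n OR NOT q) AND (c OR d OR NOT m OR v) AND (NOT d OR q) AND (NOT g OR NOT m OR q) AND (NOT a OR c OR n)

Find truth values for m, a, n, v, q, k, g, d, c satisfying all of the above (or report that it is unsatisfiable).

Set m = False.
  then (m OR q) forces q = True.
Set a = True.
  then (NOT a OR NOT v) forces v = False.
  then (NOT d OR v) forces d = False.
  then (NOT a OR k OR m) forces k = True.
  then (g OR NOT k OR m) forces g = True.
  then (NOT k OR n) forces n = True.
  then (c OR NOT k OR v) forces c = True.
All clauses satisfied.

m = False; a = True; n = True; v = False; q = True; k = True; g = True; d = False; c = True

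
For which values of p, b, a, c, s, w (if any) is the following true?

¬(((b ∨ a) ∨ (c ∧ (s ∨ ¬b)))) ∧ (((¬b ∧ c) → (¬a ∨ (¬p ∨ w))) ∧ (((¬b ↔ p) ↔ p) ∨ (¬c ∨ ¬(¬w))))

p=T, b=F, a=F, c=F, s=T, w=F

  ¬(((b ∨ a) ∨ (c ∧ (s ∨ ¬b)))) = True
    (b ∨ a) ∨ (c ∧ (s ∨ ¬b)) = False
      b ∨ a = False
      c ∧ (s ∨ ¬b) = False
        s ∨ ¬b = True
          ¬b = True
  ((¬b ∧ c) → (¬a ∨ (¬p ∨ w))) ∧ (((¬b ↔ p) ↔ p) ∨ (¬c ∨ ¬(¬w))) = True
    (¬b ∧ c) → (¬a ∨ (¬p ∨ w)) = True
      ¬b ∧ c = False
        ¬b = True
      ¬a ∨ (¬p ∨ w) = True
        ¬a = True
        ¬p ∨ w = False
          ¬p = False
    ((¬b ↔ p) ↔ p) ∨ (¬c ∨ ¬(¬w)) = True
      (¬b ↔ p) ↔ p = True
        ¬b ↔ p = True
          ¬b = True
      ¬c ∨ ¬(¬w) = True
        ¬c = True
        ¬(¬w) = False
          ¬w = True
Both conjuncts True, so the formula holds.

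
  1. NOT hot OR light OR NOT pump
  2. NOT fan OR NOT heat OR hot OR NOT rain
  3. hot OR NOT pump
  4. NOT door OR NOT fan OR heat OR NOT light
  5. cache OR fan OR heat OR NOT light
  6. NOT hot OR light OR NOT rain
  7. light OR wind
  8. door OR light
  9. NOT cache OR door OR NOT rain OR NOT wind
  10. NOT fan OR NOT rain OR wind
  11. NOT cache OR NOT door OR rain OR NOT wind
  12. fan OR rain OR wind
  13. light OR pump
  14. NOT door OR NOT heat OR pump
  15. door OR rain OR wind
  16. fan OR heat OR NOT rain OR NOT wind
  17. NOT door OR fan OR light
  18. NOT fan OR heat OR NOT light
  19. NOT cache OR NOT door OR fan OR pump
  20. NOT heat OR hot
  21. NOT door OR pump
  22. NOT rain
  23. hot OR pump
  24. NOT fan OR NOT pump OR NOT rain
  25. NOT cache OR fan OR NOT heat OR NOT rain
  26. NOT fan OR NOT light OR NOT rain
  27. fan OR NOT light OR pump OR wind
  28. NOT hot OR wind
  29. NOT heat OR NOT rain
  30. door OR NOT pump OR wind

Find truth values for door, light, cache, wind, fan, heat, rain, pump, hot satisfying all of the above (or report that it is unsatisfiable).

door=F, light=T, cache=T, wind=T, fan=F, heat=T, rain=F, pump=T, hot=T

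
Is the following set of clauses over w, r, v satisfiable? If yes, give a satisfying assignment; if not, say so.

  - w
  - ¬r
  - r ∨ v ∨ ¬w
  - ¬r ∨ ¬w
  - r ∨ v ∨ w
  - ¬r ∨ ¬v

Unit clause (w) forces w = True.
Unit clause (¬r) forces r = False.
In (r ∨ v ∨ ¬w) only v is left, so v = True.
Check each clause:
  (w): w holds.
  (¬r): ¬r holds.
  (r ∨ v ∨ ¬w): v holds.
  (¬r ∨ ¬w): ¬r holds.
  (r ∨ v ∨ w): v holds.
  (¬r ∨ ¬v): ¬r holds.
All clauses satisfied.

w = True, r = False, v = True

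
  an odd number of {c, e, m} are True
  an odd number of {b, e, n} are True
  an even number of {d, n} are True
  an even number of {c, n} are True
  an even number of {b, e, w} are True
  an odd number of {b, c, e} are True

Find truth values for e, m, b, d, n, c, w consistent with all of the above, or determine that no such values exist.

e = True, m = False, b = False, d = False, n = False, c = False, w = True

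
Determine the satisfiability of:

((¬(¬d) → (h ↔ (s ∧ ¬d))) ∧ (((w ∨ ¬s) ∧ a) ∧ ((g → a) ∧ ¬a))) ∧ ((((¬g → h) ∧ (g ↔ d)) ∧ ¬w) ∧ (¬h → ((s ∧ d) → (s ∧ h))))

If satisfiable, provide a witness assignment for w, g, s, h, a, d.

Case a = True: the conjunct ¬a is False.
Case a = False: the conjunct a is False.
Both cases fail — unsatisfiable.

Unsatisfiable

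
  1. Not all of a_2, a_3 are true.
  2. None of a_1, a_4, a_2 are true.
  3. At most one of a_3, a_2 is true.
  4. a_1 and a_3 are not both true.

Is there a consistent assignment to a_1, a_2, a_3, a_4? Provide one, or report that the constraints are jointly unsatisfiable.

a_1: False, a_2: False, a_3: True, a_4: False

  (1) {a_2, a_3}: 1/2 true — not all ✓
  (2) {a_1, a_4, a_2}: 0 true — none ✓
  (3) {a_3, a_2}: 1 true — at most one ✓
  (4) a_1=F, a_3=T — not both ✓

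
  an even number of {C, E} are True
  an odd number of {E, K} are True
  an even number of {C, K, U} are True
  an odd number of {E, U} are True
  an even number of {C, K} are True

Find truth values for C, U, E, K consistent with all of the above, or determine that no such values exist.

Unsatisfiable — no assignment works.

Adding constraints 1, 2, 5 mod 2: every variable appears an even number of times on the left, so the left side is 0.
But the right sides sum to 1 (mod 2). 0 ≠ 1 — the system is inconsistent.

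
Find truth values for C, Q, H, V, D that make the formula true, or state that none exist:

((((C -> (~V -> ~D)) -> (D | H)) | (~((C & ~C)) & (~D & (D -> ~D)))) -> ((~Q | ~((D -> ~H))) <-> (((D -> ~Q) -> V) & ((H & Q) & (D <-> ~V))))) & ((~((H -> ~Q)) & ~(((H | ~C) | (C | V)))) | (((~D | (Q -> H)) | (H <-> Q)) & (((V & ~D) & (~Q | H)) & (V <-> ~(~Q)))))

The formula is unsatisfiable.

Case H = True: the formula simplifies to ((~Q | ~(~D)) <-> (((D -> ~Q) -> V) & (Q & (D <-> ~V)))) & ((V & ~D) & (V <-> ~(~Q))).
  D = True: the conjunct ~D is False.
  D = False: simplifies to (~Q <-> (V & (Q & V))) & (V & (V <-> ~(~Q))).
    Q = True: simplifies to ~((V & V)) & (V & V).
      V = True: the conjunct ~((V & V)) becomes ~((True & True)) = False.
      V = False: the conjunct V is False.
    Q = False: the conjunct ~Q <-> (V & (Q & V)) becomes ~False <-> (V & False) = False.
Case H = False: the formula simplifies to ((((C -> (~V -> ~D)) -> D) | (~((C & ~C)) & (~D & (D -> ~D)))) -> Q) & (((~D | ~Q) | ~Q) & (((V & ~D) & ~Q) & (V <-> ~(~Q)))).
  D = True: the conjunct ~D is False.
  D = False: simplifies to (~((C & ~C)) -> Q) & ((V & ~Q) & (V <-> ~(~Q))).
    Q = True: the conjunct ~Q is False.
    Q = False: simplifies to (C & ~C) & (V & ~V).
      C = True: the conjunct ~C is False.
      C = False: the conjunct C is False.
Both cases fail — unsatisfiable.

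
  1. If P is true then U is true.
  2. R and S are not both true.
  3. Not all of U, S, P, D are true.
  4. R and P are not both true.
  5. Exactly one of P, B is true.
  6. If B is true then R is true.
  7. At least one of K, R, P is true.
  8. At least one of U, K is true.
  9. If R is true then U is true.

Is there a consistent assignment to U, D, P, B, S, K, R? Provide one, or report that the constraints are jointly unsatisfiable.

U: True, D: True, P: True, B: False, S: False, K: False, R: False

  (1) P=T ⇒ U: T ✓
  (2) R=F, S=F — not both ✓
  (3) {U, S, P, D}: 3/4 true — not all ✓
  (4) R=F, P=T — not both ✓
  (5) {P, B}: 1 true — exactly one ✓
  (6) B=F ⇒ R: vacuous ✓
  (7) {K, R, P}: 1 true — at least one ✓
  (8) {U, K}: 1 true — at least one ✓
  (9) R=F ⇒ U: vacuous ✓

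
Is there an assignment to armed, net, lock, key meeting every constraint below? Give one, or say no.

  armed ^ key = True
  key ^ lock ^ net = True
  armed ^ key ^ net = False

armed: False; net: True; lock: True; key: True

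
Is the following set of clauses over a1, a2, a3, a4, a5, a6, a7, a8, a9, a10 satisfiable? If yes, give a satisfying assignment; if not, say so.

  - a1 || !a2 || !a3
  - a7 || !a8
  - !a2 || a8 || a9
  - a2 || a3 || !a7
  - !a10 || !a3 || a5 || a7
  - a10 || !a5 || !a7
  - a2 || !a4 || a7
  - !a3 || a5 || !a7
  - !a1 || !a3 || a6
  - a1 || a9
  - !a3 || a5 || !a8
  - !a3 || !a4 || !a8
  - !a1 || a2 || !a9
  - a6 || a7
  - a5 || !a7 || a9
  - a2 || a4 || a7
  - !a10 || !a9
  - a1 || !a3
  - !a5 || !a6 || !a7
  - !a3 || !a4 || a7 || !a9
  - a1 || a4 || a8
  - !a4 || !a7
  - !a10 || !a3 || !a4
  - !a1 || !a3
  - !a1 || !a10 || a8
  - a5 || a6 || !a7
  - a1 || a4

a1 = False, a2 = True, a3 = False, a4 = True, a5 = True, a6 = True, a7 = False, a8 = False, a9 = True, a10 = False

Set a1 = False.
  then (a1 || a9) forces a9 = True.
  then (!a10 || !a9) forces a10 = False.
  then (a1 || !a3) forces a3 = False.
  then (a1 || a4) forces a4 = True.
  then (!a4 || !a7) forces a7 = False.
  then (a7 || !a8) forces a8 = False.
  then (a2 || !a4 || a7) forces a2 = True.
  then (a6 || a7) forces a6 = True.
Set a5 = True.
All clauses satisfied.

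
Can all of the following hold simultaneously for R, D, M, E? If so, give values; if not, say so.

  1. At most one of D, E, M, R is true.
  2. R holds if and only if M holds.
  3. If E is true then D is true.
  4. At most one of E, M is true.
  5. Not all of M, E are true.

R=F, D=F, M=F, E=F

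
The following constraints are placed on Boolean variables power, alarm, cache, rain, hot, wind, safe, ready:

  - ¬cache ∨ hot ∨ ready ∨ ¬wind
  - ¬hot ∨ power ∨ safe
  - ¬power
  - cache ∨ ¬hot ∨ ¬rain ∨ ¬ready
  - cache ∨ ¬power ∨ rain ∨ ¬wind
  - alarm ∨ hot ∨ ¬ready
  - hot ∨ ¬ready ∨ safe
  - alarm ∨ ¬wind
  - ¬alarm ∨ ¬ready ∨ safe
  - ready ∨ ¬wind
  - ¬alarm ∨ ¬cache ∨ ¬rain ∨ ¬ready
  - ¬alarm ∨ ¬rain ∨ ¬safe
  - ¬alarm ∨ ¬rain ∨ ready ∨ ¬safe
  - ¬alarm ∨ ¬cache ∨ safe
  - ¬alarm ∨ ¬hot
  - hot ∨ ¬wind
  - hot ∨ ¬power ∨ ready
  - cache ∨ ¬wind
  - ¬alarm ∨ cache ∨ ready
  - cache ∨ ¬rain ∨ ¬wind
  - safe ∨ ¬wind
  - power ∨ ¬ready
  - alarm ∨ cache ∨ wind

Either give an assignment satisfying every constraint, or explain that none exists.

power: False, alarm: False, cache: True, rain: True, hot: True, wind: False, safe: True, ready: False

Unit clause (¬power) forces power = False.
In (power ∨ ¬ready) only ¬ready is left, so ready = False.
In (ready ∨ ¬wind) only ¬wind is left, so wind = False.
Set alarm = False.
  then (alarm ∨ cache ∨ wind) forces cache = True.
Set rain = True.
Set hot = True.
  then (¬hot ∨ power ∨ safe) forces safe = True.
All clauses satisfied.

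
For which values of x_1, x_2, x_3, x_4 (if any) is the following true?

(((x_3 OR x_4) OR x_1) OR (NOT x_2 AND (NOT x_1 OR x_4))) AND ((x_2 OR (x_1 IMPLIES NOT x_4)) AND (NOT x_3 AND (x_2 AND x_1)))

x_1 = True; x_2 = True; x_3 = False; x_4 = True

  ((x_3 OR x_4) OR x_1) OR (NOT x_2 AND (NOT x_1 OR x_4)) = True
    (x_3 OR x_4) OR x_1 = True
      x_3 OR x_4 = True
    NOT x_2 AND (NOT x_1 OR x_4) = False
      NOT x_2 = False
      NOT x_1 OR x_4 = True
        NOT x_1 = False
  (x_2 OR (x_1 IMPLIES NOT x_4)) AND (NOT x_3 AND (x_2 AND x_1)) = True
    x_2 OR (x_1 IMPLIES NOT x_4) = True
      x_1 IMPLIES NOT x_4 = False
        NOT x_4 = False
    NOT x_3 AND (x_2 AND x_1) = True
      NOT x_3 = True
      x_2 AND x_1 = True
Both conjuncts True, so the formula holds.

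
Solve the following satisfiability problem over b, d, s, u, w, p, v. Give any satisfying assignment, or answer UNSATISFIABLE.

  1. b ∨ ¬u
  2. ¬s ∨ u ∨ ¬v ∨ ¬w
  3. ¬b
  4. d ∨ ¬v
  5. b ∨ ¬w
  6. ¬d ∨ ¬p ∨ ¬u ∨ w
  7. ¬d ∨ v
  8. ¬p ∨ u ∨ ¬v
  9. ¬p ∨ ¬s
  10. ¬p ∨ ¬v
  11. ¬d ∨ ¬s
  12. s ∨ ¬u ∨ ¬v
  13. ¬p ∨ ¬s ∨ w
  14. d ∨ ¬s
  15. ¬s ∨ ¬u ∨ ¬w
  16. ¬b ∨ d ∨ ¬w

b = False; d = False; s = False; u = False; w = False; p = False; v = False

Unit clause (¬b) forces b = False.
In (b ∨ ¬w) only ¬w is left, so w = False.
In (b ∨ ¬u) only ¬u is left, so u = False.
Set d = False.
  then (d ∨ ¬v) forces v = False.
  then (d ∨ ¬s) forces s = False.
Set p = False.
All clauses satisfied.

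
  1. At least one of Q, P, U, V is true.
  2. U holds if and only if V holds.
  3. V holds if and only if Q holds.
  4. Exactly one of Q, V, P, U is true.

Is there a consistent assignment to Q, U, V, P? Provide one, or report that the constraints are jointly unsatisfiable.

Q = False, U = False, V = False, P = True

  (1) {Q, P, U, V}: 1 true — at least one ✓
  (2) U=F, V=F — same ✓
  (3) V=F, Q=F — same ✓
  (4) {Q, V, P, U}: 1 true — exactly one ✓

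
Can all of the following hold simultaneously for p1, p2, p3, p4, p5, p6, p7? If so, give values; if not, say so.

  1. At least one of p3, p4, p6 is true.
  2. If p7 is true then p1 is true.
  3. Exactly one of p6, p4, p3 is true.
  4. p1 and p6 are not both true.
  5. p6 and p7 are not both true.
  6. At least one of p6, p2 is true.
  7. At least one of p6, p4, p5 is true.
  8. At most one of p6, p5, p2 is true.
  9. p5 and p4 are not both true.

p1 = False, p2 = True, p3 = False, p4 = True, p5 = False, p6 = False, p7 = False

  (1) {p3, p4, p6}: 1 true — at least one ✓
  (2) p7=F ⇒ p1: vacuous ✓
  (3) {p6, p4, p3}: 1 true — exactly one ✓
  (4) p1=F, p6=F — not both ✓
  (5) p6=F, p7=F — not both ✓
  (6) {p6, p2}: 1 true — at least one ✓
  (7) {p6, p4, p5}: 1 true — at least one ✓
  (8) {p6, p5, p2}: 1 true — at most one ✓
  (9) p5=F, p4=T — not both ✓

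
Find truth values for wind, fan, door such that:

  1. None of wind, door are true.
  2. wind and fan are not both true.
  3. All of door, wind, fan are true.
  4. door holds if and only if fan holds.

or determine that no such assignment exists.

Case wind = True:
  Constraint (1) is violated (wind=T) — contradiction.
Case wind = False:
  Constraint (3) is violated (wind=F) — contradiction.
Both cases fail — unsatisfiable.

Unsatisfiable — no assignment works.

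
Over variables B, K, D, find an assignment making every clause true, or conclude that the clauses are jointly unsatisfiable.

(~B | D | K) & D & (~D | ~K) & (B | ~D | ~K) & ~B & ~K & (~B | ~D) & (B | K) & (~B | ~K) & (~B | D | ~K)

Unsatisfiable

Case B = True:
  Clause (~B) is falsified — contradiction.
Case B = False:
  (D) forces D = True.
  (~D | ~K) forces K = False.
  Clause (B | K) is falsified — contradiction.
Both cases fail, so the formula is unsatisfiable.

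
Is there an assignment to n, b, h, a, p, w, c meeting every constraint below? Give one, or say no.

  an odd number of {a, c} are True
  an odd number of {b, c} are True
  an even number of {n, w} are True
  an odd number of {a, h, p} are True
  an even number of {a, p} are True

n = False, b = True, h = True, a = True, p = True, w = False, c = False

{a, c}: 1 true → odd ✓
{b, c}: 1 true → odd ✓
{n, w}: 0 true → even ✓
{a, h, p}: 3 true → odd ✓
{a, p}: 2 true → even ✓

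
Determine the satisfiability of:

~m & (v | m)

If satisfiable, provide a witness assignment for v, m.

v=T, m=F

  ~m = True
  v | m = True
Both conjuncts True, so the formula holds.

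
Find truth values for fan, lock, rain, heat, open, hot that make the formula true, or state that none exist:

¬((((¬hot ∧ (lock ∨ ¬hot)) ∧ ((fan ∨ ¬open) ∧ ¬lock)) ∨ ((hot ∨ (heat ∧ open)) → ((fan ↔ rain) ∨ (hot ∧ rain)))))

fan=T, lock=T, rain=F, heat=F, open=T, hot=T

  ¬((((¬hot ∧ (lock ∨ ¬hot)) ∧ ((fan ∨ ¬open) ∧ ¬lock)) ∨ ((hot ∨ (heat ∧ open)) → ((fan ↔ rain) ∨ (hot ∧ rain))))) = True
    ((¬hot ∧ (lock ∨ ¬hot)) ∧ ((fan ∨ ¬open) ∧ ¬lock)) ∨ ((hot ∨ (heat ∧ open)) → ((fan ↔ rain) ∨ (hot ∧ rain))) = False
      (¬hot ∧ (lock ∨ ¬hot)) ∧ ((fan ∨ ¬open) ∧ ¬lock) = False
        ¬hot ∧ (lock ∨ ¬hot) = False
          ¬hot = False
          lock ∨ ¬hot = True
            ¬hot = False
        (fan ∨ ¬open) ∧ ¬lock = False
          fan ∨ ¬open = True
            ¬open = False
          ¬lock = False
      (hot ∨ (heat ∧ open)) → ((fan ↔ rain) ∨ (hot ∧ rain)) = False
        hot ∨ (heat ∧ open) = True
          heat ∧ open = False
        (fan ↔ rain) ∨ (hot ∧ rain) = False
          fan ↔ rain = False
          hot ∧ rain = False
The formula evaluates to True.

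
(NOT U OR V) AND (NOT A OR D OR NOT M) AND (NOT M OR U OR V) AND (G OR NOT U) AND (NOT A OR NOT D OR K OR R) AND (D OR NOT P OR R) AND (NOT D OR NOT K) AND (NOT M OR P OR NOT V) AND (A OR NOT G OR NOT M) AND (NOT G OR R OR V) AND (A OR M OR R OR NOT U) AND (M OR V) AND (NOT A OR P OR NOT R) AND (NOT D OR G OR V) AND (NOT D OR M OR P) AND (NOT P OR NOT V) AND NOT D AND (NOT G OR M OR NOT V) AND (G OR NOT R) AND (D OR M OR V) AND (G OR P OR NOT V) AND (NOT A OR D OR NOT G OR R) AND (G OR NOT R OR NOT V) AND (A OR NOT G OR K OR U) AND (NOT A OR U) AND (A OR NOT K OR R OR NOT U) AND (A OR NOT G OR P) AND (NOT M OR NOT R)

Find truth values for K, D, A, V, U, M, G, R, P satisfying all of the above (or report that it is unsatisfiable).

Case V = True:
  (NOT P OR NOT V) forces P = False.
  (NOT M OR P OR NOT V) forces M = False.
  (NOT D OR M OR P) forces D = False.
  (NOT G OR M OR NOT V) forces G = False.
  Clause (G OR P OR NOT V) is falsified — contradiction.
Case V = False:
  (NOT U OR V) forces U = False.
  (NOT M OR U OR V) forces M = False.
  Clause (M OR V) is falsified — contradiction.
Both cases fail, so the formula is unsatisfiable.

No satisfying assignment exists.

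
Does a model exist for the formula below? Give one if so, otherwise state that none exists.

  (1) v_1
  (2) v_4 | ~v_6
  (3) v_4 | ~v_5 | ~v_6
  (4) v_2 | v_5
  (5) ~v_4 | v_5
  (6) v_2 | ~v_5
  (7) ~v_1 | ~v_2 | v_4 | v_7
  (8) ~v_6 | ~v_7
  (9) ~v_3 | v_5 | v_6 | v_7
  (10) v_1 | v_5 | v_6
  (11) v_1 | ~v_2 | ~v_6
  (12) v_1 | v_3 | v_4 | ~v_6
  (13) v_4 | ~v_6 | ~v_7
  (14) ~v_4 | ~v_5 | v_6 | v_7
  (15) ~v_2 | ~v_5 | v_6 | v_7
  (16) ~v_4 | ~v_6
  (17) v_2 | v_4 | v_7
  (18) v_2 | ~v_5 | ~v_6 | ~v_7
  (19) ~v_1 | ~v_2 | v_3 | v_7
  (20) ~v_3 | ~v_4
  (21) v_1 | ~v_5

Unit clause (v_1) forces v_1 = True.
Try v_2 = False:
  (v_2 | v_5) forces v_5 = True.
  clause (v_2 | ~v_5) is falsified — backtrack.
So v_2 = True.
Set v_3 = True.
  then (~v_3 | ~v_4) forces v_4 = False.
  then (v_4 | ~v_6) forces v_6 = False.
  then (~v_1 | ~v_2 | v_4 | v_7) forces v_7 = True.
Set v_5 = True.
All clauses satisfied.

v_1 = True; v_2 = True; v_3 = True; v_4 = False; v_5 = True; v_6 = False; v_7 = True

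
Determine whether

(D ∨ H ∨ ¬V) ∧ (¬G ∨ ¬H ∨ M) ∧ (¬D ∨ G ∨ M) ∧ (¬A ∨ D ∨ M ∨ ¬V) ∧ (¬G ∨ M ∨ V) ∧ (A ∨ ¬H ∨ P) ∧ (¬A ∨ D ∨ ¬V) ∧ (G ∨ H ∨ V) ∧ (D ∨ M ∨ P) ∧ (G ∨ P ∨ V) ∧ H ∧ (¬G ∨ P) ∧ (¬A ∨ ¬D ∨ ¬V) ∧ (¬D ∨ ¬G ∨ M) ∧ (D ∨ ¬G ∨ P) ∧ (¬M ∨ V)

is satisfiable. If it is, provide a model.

D=T, V=T, G=T, H=T, A=F, P=T, M=T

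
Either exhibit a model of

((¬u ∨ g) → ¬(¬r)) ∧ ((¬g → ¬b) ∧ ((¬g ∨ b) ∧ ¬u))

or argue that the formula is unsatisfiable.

g=T; u=F; b=T; r=T

  (¬u ∨ g) → ¬(¬r) = True
    ¬u ∨ g = True
      ¬u = True
    ¬(¬r) = True
      ¬r = False
  (¬g → ¬b) ∧ ((¬g ∨ b) ∧ ¬u) = True
    ¬g → ¬b = True
      ¬g = False
      ¬b = False
    (¬g ∨ b) ∧ ¬u = True
      ¬g ∨ b = True
        ¬g = False
      ¬u = True
Both conjuncts True, so the formula holds.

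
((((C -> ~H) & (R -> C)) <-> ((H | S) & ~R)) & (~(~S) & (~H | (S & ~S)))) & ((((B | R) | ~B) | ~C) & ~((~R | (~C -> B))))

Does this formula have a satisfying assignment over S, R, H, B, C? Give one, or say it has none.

S: True, R: True, H: False, B: False, C: False

  (((C -> ~H) & (R -> C)) <-> ((H | S) & ~R)) & (~(~S) & (~H | (S & ~S))) = True
    ((C -> ~H) & (R -> C)) <-> ((H | S) & ~R) = True
      (C -> ~H) & (R -> C) = False
        C -> ~H = True
          ~H = True
        R -> C = False
      (H | S) & ~R = False
        H | S = True
        ~R = False
    ~(~S) & (~H | (S & ~S)) = True
      ~(~S) = True
        ~S = False
      ~H | (S & ~S) = True
        ~H = True
        S & ~S = False
          ~S = False
  (((B | R) | ~B) | ~C) & ~((~R | (~C -> B))) = True
    ((B | R) | ~B) | ~C = True
      (B | R) | ~B = True
        B | R = True
        ~B = True
      ~C = True
    ~((~R | (~C -> B))) = True
      ~R | (~C -> B) = False
        ~R = False
        ~C -> B = False
          ~C = True
Both conjuncts True, so the formula holds.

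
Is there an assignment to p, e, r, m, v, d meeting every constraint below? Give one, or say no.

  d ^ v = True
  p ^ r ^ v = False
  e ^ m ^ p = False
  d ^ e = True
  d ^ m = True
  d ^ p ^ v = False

Adding constraints 1, 3, 4, 5, 6 mod 2: every variable appears an even number of times on the left, so the left side is 0.
But the right sides sum to 1 (mod 2). 0 ≠ 1 — the system is inconsistent.

UNSATISFIABLE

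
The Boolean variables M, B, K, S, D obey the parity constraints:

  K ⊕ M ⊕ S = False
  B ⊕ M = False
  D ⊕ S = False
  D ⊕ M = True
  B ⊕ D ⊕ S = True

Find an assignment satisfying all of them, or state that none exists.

M = True, B = True, K = True, S = False, D = False

K ⊕ M ⊕ S = T ⊕ T ⊕ F = False ✓
B ⊕ M = T ⊕ T = False ✓
D ⊕ S = F ⊕ F = False ✓
D ⊕ M = F ⊕ T = True ✓
B ⊕ D ⊕ S = T ⊕ F ⊕ F = True ✓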